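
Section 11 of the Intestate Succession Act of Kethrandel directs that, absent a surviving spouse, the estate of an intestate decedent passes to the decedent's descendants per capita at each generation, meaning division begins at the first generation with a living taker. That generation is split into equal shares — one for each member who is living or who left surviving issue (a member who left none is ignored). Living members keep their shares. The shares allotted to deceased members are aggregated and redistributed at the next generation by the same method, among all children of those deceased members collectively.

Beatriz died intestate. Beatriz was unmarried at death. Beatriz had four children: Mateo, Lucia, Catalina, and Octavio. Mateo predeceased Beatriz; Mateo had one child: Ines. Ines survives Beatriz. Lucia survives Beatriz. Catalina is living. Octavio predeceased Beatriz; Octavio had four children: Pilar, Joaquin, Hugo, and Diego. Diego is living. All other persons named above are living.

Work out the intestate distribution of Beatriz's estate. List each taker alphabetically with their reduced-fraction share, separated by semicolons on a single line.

There is no surviving spouse, so the entire estate passes to Beatriz's descendants per capita at each generation.
At generation 1 (Mateo, Lucia, Catalina, Octavio) there are 4 shares of (1)/4 = 1/4 each.
Living: Lucia and Catalina — each takes 1/4.
Deceased: Mateo and Octavio. Their combined 1/2 is pooled and carried to generation 2.
At generation 2 (Ines, Pilar, Joaquin, Hugo, Diego) there are 5 shares of (1/2)/5 = 1/10 each.
Living: Ines, Pilar, Joaquin, Hugo, and Diego — each takes 1/10.

Catalina 1/4; Diego 1/10; Hugo 1/10; Ines 1/10; Joaquin 1/10; Lucia 1/4; Pilar 1/10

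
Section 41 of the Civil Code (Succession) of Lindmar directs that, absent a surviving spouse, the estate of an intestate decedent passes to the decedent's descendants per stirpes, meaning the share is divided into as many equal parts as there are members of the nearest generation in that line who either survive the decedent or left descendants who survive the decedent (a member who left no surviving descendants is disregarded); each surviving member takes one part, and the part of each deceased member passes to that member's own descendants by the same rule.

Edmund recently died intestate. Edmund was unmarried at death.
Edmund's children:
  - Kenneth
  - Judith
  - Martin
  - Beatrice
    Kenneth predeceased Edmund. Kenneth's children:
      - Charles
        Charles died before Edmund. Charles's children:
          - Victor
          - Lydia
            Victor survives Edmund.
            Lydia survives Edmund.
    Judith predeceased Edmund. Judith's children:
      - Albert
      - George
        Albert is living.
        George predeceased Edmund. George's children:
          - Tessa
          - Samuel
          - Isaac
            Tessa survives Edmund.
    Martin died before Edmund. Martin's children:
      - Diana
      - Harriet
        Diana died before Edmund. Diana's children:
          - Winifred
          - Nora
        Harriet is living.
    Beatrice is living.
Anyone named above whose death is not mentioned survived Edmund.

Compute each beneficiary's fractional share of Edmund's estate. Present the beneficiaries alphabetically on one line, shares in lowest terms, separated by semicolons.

Albert 1/8; Beatrice 1/4; Harriet 1/8; Isaac 1/24; Lydia 1/8; Nora 1/16; Samuel 1/24; Tessa 1/24; Victor 1/8; Winifred 1/16

There is no surviving spouse, so the entire estate passes to Edmund's descendants per stirpes.
The estate is divided into 4 equal shares of 1/4 among Kenneth, Judith, Martin, Beatrice.
Kenneth predeceased; the 1/4 allotted to Kenneth's branch passes to Kenneth's issue by representation.
Charles's line is the sole branch at this level, so the full 1/4 passes to Charles's issue by representation.
The 1/4 is divided into 2 equal shares of 1/8 among Victor, Lydia.
Victor is living and takes 1/8.
Lydia is living and takes 1/8.
Judith predeceased; the 1/4 allotted to Judith's branch passes to Judith's issue by representation.
The 1/4 is divided into 2 equal shares of 1/8 among Albert, George.
Albert is living and takes 1/8.
George predeceased; the 1/8 allotted to George's branch passes to George's issue by representation.
The 1/8 is divided into 3 equal shares of 1/24 among Tessa, Samuel, Isaac.
Tessa is living and takes 1/24.
Samuel is living and takes 1/24.
Isaac is living and takes 1/24.
Martin predeceased; the 1/4 allotted to Martin's branch passes to Martin's issue by representation.
The 1/4 is divided into 2 equal shares of 1/8 among Diana, Harriet.
Diana predeceased; the 1/8 allotted to Diana's branch passes to Diana's issue by representation.
The 1/8 is divided into 2 equal shares of 1/16 among Winifred, Nora.
Winifred is living and takes 1/16.
Nora is living and takes 1/16.
Harriet is living and takes 1/8.
Beatrice is living and takes 1/4.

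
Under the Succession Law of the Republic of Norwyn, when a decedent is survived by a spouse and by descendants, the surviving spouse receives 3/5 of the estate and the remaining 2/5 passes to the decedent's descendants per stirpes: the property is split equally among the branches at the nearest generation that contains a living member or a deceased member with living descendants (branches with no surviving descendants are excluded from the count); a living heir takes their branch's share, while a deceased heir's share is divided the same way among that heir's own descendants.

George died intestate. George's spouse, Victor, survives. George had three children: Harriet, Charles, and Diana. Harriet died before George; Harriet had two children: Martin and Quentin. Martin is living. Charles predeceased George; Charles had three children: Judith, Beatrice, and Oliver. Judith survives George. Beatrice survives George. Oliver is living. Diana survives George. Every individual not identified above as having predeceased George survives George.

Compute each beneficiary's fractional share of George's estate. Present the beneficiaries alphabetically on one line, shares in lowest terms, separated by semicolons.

Victor, as surviving spouse, takes 3/5.
The remaining 2/5 passes to George's descendants per stirpes.
The 2/5 is divided into 3 equal shares of 2/15 among Harriet, Charles, Diana.
Harriet predeceased; the 2/15 allotted to Harriet's branch passes to Harriet's issue by representation.
The 2/15 is divided into 2 equal shares of 1/15 among Martin, Quentin.
Martin is living and takes 1/15.
Quentin is living and takes 1/15.
Charles predeceased; the 2/15 allotted to Charles's branch passes to Charles's issue by representation.
The 2/15 is divided into 3 equal shares of 2/45 among Judith, Beatrice, Oliver.
Judith is living and takes 2/45.
Beatrice is living and takes 2/45.
Oliver is living and takes 2/45.
Diana is living and takes 2/15.

Beatrice 2/45; Diana 2/15; Judith 2/45; Martin 1/15; Oliver 2/45; Quentin 1/15; Victor 3/5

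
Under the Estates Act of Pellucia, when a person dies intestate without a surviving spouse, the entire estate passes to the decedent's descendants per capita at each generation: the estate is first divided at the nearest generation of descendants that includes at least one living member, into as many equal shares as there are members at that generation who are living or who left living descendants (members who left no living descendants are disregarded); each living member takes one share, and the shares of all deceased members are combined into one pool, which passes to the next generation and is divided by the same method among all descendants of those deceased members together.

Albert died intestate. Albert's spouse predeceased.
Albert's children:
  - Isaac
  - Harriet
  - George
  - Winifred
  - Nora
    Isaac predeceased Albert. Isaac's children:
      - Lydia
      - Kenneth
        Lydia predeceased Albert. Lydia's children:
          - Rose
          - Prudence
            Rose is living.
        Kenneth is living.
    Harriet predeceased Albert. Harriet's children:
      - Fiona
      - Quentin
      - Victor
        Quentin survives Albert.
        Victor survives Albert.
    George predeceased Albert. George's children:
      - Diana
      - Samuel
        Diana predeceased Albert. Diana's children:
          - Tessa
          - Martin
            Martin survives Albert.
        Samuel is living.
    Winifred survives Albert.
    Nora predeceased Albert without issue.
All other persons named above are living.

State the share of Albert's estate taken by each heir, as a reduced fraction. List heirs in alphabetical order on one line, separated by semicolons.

There is no surviving spouse, so the entire estate passes to Albert's descendants per capita at each generation.
At generation 1 (Isaac, Harriet, George, Winifred) there are 4 shares of (1)/4 = 1/4 each.
Living: Winifred — each takes 1/4.
Deceased: Isaac, Harriet, and George. Their combined 3/4 is pooled and carried to generation 2.
At generation 2 (Lydia, Kenneth, Fiona, Quentin, Victor, Diana, Samuel) there are 7 shares of (3/4)/7 = 3/28 each.
Living: Kenneth, Fiona, Quentin, Victor, and Samuel — each takes 3/28.
Deceased: Lydia and Diana. Their combined 3/14 is pooled and carried to generation 3.
At generation 3 (Rose, Prudence, Tessa, Martin) there are 4 shares of (3/14)/4 = 3/56 each.
Living: Rose, Prudence, Tessa, and Martin — each takes 3/56.

Fiona 3/28; Kenneth 3/28; Martin 3/56; Prudence 3/56; Quentin 3/28; Rose 3/56; Samuel 3/28; Tessa 3/56; Victor 3/28; Winifred 1/4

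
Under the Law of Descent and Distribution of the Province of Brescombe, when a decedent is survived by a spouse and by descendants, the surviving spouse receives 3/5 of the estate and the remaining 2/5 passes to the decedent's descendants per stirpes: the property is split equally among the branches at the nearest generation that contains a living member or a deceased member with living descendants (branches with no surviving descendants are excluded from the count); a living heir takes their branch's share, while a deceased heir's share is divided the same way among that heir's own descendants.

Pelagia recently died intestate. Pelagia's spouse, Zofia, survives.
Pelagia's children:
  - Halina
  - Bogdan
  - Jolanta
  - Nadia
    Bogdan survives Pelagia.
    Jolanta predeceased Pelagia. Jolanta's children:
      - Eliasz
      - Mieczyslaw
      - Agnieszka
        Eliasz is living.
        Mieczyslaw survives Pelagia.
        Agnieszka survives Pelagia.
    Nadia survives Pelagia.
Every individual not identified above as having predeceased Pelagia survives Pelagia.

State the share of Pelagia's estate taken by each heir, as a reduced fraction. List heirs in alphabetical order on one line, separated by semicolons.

Agnieszka 1/30; Bogdan 1/10; Eliasz 1/30; Halina 1/10; Mieczyslaw 1/30; Nadia 1/10; Zofia 3/5

Zofia, as surviving spouse, takes 3/5.
The remaining 2/5 passes to Pelagia's descendants per stirpes.
The 2/5 is divided into 4 equal shares of 1/10 among Halina, Bogdan, Jolanta, Nadia.
Halina is living and takes 1/10.
Bogdan is living and takes 1/10.
Jolanta predeceased; the 1/10 allotted to Jolanta's branch passes to Jolanta's issue by representation.
The 1/10 is divided into 3 equal shares of 1/30 among Eliasz, Mieczyslaw, Agnieszka.
Eliasz is living and takes 1/30.
Mieczyslaw is living and takes 1/30.
Agnieszka is living and takes 1/30.
Nadia is living and takes 1/10.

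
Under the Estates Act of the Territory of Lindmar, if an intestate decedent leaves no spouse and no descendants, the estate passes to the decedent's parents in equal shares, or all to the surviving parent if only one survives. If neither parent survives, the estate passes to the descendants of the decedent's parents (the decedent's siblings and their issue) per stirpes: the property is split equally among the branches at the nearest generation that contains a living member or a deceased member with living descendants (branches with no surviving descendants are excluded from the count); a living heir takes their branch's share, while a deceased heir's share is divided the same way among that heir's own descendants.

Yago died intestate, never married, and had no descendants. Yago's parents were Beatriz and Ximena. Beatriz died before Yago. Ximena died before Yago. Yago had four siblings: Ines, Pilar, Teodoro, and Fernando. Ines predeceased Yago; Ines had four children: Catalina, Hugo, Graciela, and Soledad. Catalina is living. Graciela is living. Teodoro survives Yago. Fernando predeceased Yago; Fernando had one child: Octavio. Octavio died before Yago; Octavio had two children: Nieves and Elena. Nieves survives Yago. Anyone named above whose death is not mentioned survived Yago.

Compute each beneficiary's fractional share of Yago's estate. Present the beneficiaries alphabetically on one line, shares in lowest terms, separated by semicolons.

Catalina 1/16; Elena 1/8; Graciela 1/16; Hugo 1/16; Nieves 1/8; Pilar 1/4; Soledad 1/16; Teodoro 1/4

Neither parent survives and there are no descendants, so the estate passes to Yago's siblings and their issue per stirpes.
The estate is divided into 4 equal shares of 1/4 among Ines, Pilar, Teodoro, Fernando.
Ines predeceased; the 1/4 allotted to Ines's branch passes to Ines's issue by representation.
The 1/4 is divided into 4 equal shares of 1/16 among Catalina, Hugo, Graciela, Soledad.
Catalina is living and takes 1/16.
Hugo is living and takes 1/16.
Graciela is living and takes 1/16.
Soledad is living and takes 1/16.
Pilar is living and takes 1/4.
Teodoro is living and takes 1/4.
Fernando predeceased; the 1/4 allotted to Fernando's branch passes to Fernando's issue by representation.
Octavio's line is the sole branch at this level, so the full 1/4 passes to Octavio's issue by representation.
The 1/4 is divided into 2 equal shares of 1/8 among Nieves, Elena.
Nieves is living and takes 1/8.
Elena is living and takes 1/8.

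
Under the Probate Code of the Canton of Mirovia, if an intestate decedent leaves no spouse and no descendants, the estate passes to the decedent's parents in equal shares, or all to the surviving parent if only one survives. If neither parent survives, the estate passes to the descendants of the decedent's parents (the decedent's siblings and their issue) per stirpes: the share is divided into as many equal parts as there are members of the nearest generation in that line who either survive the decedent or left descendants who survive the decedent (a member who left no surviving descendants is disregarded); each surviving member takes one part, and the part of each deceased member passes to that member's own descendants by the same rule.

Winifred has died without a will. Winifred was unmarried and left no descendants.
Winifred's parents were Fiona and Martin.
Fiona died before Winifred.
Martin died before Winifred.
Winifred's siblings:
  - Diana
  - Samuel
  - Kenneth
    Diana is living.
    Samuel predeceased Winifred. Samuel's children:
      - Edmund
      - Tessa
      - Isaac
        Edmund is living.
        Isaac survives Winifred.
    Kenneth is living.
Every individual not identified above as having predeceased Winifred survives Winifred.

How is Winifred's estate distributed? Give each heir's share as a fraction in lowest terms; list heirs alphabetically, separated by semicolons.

Diana 1/3; Edmund 1/9; Isaac 1/9; Kenneth 1/3; Tessa 1/9

Neither parent survives and there are no descendants, so the estate passes to Winifred's siblings and their issue per stirpes.
The estate is divided into 3 equal shares of 1/3 among Diana, Samuel, Kenneth.
Diana is living and takes 1/3.
Samuel predeceased; the 1/3 allotted to Samuel's branch passes to Samuel's issue by representation.
The 1/3 is divided into 3 equal shares of 1/9 among Edmund, Tessa, Isaac.
Edmund is living and takes 1/9.
Tessa is living and takes 1/9.
Isaac is living and takes 1/9.
Kenneth is living and takes 1/3.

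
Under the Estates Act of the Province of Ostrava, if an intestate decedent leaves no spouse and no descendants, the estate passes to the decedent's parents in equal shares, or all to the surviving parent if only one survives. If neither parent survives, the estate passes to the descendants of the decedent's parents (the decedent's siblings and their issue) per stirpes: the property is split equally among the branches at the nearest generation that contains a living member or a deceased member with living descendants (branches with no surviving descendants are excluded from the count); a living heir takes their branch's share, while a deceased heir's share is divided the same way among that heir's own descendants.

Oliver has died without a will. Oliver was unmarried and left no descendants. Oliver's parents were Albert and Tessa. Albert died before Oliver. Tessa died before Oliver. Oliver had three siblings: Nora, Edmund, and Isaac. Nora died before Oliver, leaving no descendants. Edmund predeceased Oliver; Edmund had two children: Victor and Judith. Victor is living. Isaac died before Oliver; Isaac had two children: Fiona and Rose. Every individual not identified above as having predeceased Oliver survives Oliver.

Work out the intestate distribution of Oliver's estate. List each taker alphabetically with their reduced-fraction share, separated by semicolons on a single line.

Fiona 1/4; Judith 1/4; Rose 1/4; Victor 1/4

Neither parent survives and there are no descendants, so the estate passes to Oliver's siblings and their issue per stirpes.
Nora left no surviving issue, so that branch lapses and is disregarded.
The estate is divided into 2 equal shares of 1/2 among Edmund, Isaac.
Edmund predeceased; the 1/2 allotted to Edmund's branch passes to Edmund's issue by representation.
The 1/2 is divided into 2 equal shares of 1/4 among Victor, Judith.
Victor is living and takes 1/4.
Judith is living and takes 1/4.
Isaac predeceased; the 1/2 allotted to Isaac's branch passes to Isaac's issue by representation.
The 1/2 is divided into 2 equal shares of 1/4 among Fiona, Rose.
Fiona is living and takes 1/4.
Rose is living and takes 1/4.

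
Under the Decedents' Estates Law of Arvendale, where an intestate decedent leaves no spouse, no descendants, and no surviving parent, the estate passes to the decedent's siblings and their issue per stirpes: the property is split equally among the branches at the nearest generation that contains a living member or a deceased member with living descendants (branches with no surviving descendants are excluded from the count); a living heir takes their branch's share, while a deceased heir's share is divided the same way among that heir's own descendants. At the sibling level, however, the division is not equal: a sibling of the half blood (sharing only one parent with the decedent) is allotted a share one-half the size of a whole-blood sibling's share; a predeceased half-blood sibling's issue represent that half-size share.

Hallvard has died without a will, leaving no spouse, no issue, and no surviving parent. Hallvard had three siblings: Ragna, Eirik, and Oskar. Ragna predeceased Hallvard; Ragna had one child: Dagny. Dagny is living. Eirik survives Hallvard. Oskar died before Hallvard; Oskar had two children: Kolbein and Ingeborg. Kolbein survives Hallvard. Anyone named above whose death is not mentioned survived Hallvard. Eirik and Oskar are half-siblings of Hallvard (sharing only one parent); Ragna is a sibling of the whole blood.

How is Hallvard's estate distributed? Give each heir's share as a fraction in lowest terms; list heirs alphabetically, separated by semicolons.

Dagny 1/2; Eirik 1/4; Ingeborg 1/8; Kolbein 1/8

No spouse, descendants, or parent survives, so the estate passes to Hallvard's siblings per stirpes.
Half-blood siblings count for one-half the weight of whole-blood siblings at the initial division.
Dividing 1 in proportion to weights (total weight 2): Ragna (weight 1) → 1/2; Eirik (weight 1/2) → 1/4; Oskar (weight 1/2) → 1/4.
Ragna predeceased; the 1/2 allotted to Ragna's branch passes to Ragna's issue by representation.
Dagny is the sole taker at this level and receives the full 1/2.
Eirik is living and takes 1/4.
Oskar predeceased; the 1/4 allotted to Oskar's branch passes to Oskar's issue by representation.
The 1/4 is divided into 2 equal shares of 1/8 among Kolbein, Ingeborg.
Kolbein is living and takes 1/8.
Ingeborg is living and takes 1/8.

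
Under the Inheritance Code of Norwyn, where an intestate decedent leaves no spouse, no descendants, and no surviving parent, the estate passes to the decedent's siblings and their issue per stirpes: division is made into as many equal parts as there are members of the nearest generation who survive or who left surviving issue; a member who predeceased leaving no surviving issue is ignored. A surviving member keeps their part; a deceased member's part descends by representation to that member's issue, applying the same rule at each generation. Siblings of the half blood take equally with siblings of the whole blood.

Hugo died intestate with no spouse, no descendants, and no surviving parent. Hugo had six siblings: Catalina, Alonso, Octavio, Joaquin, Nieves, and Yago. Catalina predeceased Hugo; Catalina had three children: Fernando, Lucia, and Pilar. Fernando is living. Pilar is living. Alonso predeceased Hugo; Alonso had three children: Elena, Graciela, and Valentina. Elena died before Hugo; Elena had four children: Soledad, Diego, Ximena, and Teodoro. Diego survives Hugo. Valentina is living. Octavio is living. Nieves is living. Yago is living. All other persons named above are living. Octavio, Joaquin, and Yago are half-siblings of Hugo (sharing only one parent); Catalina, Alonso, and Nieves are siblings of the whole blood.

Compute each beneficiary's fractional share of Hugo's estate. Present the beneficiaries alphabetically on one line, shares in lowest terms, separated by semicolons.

No spouse, descendants, or parent survives, so the estate passes to Hugo's siblings per stirpes.
Half-blood and whole-blood siblings take equally under the stated rule.
The estate is divided into 6 equal shares of 1/6 among Catalina, Alonso, Octavio, Joaquin, Nieves, Yago.
Catalina predeceased; the 1/6 allotted to Catalina's branch passes to Catalina's issue by representation.
The 1/6 is divided into 3 equal shares of 1/18 among Fernando, Lucia, Pilar.
Fernando is living and takes 1/18.
Lucia is living and takes 1/18.
Pilar is living and takes 1/18.
Alonso predeceased; the 1/6 allotted to Alonso's branch passes to Alonso's issue by representation.
The 1/6 is divided into 3 equal shares of 1/18 among Elena, Graciela, Valentina.
Elena predeceased; the 1/18 allotted to Elena's branch passes to Elena's issue by representation.
The 1/18 is divided into 4 equal shares of 1/72 among Soledad, Diego, Ximena, Teodoro.
Soledad is living and takes 1/72.
Diego is living and takes 1/72.
Ximena is living and takes 1/72.
Teodoro is living and takes 1/72.
Graciela is living and takes 1/18.
Valentina is living and takes 1/18.
Octavio is living and takes 1/6.
Joaquin is living and takes 1/6.
Nieves is living and takes 1/6.
Yago is living and takes 1/6.

Diego 1/72; Fernando 1/18; Graciela 1/18; Joaquin 1/6; Lucia 1/18; Nieves 1/6; Octavio 1/6; Pilar 1/18; Soledad 1/72; Teodoro 1/72; Valentina 1/18; Ximena 1/72; Yago 1/6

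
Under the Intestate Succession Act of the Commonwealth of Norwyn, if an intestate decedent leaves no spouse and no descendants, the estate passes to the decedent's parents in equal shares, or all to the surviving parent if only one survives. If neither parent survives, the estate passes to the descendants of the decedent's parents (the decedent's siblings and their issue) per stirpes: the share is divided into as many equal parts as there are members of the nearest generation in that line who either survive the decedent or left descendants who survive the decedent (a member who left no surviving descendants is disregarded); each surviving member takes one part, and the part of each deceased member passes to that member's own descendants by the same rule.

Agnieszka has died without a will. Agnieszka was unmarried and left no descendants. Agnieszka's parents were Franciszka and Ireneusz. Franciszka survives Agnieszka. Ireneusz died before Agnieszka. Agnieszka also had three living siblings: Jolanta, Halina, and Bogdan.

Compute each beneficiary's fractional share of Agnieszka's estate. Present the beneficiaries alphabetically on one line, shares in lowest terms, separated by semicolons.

Franciszka 1

Only one parent, Franciszka, survives, so Franciszka takes the entire estate. The siblings take nothing because a surviving parent has priority.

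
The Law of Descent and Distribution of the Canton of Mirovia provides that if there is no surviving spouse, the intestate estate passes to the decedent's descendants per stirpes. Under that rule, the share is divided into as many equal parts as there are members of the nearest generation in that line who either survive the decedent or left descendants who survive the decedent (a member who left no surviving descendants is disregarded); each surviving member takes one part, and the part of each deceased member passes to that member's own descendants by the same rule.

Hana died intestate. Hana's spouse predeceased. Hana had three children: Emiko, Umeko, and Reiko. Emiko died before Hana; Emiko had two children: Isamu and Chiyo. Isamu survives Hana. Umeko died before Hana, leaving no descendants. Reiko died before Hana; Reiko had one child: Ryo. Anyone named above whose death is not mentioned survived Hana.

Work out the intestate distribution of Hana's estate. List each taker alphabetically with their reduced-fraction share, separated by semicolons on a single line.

Chiyo 1/4; Isamu 1/4; Ryo 1/2

There is no surviving spouse, so the entire estate passes to Hana's descendants per stirpes.
Umeko left no surviving issue, so that branch lapses and is disregarded.
The estate is divided into 2 equal shares of 1/2 among Emiko, Reiko.
Emiko predeceased; the 1/2 allotted to Emiko's branch passes to Emiko's issue by representation.
The 1/2 is divided into 2 equal shares of 1/4 among Isamu, Chiyo.
Isamu is living and takes 1/4.
Chiyo is living and takes 1/4.
Reiko predeceased; the 1/2 allotted to Reiko's branch passes to Reiko's issue by representation.
Ryo is the sole taker at this level and receives the full 1/2.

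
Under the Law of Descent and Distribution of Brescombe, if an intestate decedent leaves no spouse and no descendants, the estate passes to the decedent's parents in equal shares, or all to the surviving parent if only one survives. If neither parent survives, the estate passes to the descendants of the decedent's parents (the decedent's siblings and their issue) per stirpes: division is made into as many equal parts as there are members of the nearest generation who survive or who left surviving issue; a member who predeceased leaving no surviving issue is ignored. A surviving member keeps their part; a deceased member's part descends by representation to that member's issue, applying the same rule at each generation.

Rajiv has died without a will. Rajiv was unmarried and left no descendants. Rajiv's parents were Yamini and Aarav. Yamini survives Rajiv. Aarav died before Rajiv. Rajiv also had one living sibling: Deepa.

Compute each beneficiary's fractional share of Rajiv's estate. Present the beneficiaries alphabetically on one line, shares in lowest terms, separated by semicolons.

Yamini 1

Only one parent, Yamini, survives, so Yamini takes the entire estate. The siblings take nothing because a surviving parent has priority.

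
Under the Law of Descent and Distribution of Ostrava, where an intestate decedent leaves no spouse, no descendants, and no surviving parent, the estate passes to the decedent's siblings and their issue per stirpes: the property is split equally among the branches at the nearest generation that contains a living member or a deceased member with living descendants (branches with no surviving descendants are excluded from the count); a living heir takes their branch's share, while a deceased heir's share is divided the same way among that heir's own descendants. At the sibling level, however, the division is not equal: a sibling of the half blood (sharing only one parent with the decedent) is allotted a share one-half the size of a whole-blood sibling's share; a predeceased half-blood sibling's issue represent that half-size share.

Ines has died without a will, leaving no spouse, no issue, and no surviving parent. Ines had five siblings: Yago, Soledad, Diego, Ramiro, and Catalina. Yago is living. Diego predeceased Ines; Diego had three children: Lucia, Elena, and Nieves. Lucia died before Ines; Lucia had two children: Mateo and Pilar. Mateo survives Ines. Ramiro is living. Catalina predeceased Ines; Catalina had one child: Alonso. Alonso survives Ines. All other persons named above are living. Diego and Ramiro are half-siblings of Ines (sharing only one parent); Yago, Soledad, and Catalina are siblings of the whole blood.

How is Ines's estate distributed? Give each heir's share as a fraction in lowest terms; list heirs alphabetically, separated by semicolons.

No spouse, descendants, or parent survives, so the estate passes to Ines's siblings per stirpes.
Half-blood siblings count for one-half the weight of whole-blood siblings at the initial division.
Dividing 1 in proportion to weights (total weight 4): Yago (weight 1) → 1/4; Soledad (weight 1) → 1/4; Diego (weight 1/2) → 1/8; Ramiro (weight 1/2) → 1/8; Catalina (weight 1) → 1/4.
Yago is living and takes 1/4.
Soledad is living and takes 1/4.
Diego predeceased; the 1/8 allotted to Diego's branch passes to Diego's issue by representation.
The 1/8 is divided into 3 equal shares of 1/24 among Lucia, Elena, Nieves.
Lucia predeceased; the 1/24 allotted to Lucia's branch passes to Lucia's issue by representation.
The 1/24 is divided into 2 equal shares of 1/48 among Mateo, Pilar.
Mateo is living and takes 1/48.
Pilar is living and takes 1/48.
Elena is living and takes 1/24.
Nieves is living and takes 1/24.
Ramiro is living and takes 1/8.
Catalina predeceased; the 1/4 allotted to Catalina's branch passes to Catalina's issue by representation.
Alonso is the sole taker at this level and receives the full 1/4.

Alonso 1/4; Elena 1/24; Mateo 1/48; Nieves 1/24; Pilar 1/48; Ramiro 1/8; Soledad 1/4; Yago 1/4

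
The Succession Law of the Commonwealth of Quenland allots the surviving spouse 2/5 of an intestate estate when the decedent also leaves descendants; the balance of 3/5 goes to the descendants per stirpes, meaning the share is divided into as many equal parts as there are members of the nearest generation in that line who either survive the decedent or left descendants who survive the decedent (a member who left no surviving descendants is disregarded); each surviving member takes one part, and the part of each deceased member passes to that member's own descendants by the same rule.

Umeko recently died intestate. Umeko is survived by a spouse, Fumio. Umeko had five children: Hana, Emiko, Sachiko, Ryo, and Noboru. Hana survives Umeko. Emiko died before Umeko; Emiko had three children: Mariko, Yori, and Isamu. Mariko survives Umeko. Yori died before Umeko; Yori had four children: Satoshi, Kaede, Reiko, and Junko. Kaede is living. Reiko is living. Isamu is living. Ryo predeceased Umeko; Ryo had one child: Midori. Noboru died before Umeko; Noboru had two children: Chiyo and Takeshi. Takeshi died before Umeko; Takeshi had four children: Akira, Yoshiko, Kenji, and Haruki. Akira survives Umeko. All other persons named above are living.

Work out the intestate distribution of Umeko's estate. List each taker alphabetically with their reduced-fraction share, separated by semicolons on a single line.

Akira 3/200; Chiyo 3/50; Fumio 2/5; Hana 3/25; Haruki 3/200; Isamu 1/25; Junko 1/100; Kaede 1/100; Kenji 3/200; Mariko 1/25; Midori 3/25; Reiko 1/100; Sachiko 3/25; Satoshi 1/100; Yoshiko 3/200

Fumio, as surviving spouse, takes 2/5.
The remaining 3/5 passes to Umeko's descendants per stirpes.
The 3/5 is divided into 5 equal shares of 3/25 among Hana, Emiko, Sachiko, Ryo, Noboru.
Hana is living and takes 3/25.
Emiko predeceased; the 3/25 allotted to Emiko's branch passes to Emiko's issue by representation.
The 3/25 is divided into 3 equal shares of 1/25 among Mariko, Yori, Isamu.
Mariko is living and takes 1/25.
Yori predeceased; the 1/25 allotted to Yori's branch passes to Yori's issue by representation.
The 1/25 is divided into 4 equal shares of 1/100 among Satoshi, Kaede, Reiko, Junko.
Satoshi is living and takes 1/100.
Kaede is living and takes 1/100.
Reiko is living and takes 1/100.
Junko is living and takes 1/100.
Isamu is living and takes 1/25.
Sachiko is living and takes 3/25.
Ryo predeceased; the 3/25 allotted to Ryo's branch passes to Ryo's issue by representation.
Midori is the sole taker at this level and receives the full 3/25.
Noboru predeceased; the 3/25 allotted to Noboru's branch passes to Noboru's issue by representation.
The 3/25 is divided into 2 equal shares of 3/50 among Chiyo, Takeshi.
Chiyo is living and takes 3/50.
Takeshi predeceased; the 3/50 allotted to Takeshi's branch passes to Takeshi's issue by representation.
The 3/50 is divided into 4 equal shares of 3/200 among Akira, Yoshiko, Kenji, Haruki.
Akira is living and takes 3/200.
Yoshiko is living and takes 3/200.
Kenji is living and takes 3/200.
Haruki is living and takes 3/200.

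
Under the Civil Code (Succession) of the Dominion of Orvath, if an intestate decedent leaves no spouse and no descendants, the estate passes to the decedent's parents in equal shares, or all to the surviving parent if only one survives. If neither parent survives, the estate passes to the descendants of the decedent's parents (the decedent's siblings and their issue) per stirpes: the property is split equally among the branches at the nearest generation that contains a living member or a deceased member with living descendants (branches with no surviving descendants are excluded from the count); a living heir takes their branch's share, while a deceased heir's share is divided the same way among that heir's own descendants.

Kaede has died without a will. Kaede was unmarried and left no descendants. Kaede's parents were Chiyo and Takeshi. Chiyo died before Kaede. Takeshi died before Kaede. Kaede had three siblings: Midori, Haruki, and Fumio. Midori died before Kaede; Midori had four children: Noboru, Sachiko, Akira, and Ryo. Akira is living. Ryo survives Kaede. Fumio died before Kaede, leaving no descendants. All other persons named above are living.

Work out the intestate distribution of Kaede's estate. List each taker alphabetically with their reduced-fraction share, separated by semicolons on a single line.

Akira 1/8; Haruki 1/2; Noboru 1/8; Ryo 1/8; Sachiko 1/8

Neither parent survives and there are no descendants, so the estate passes to Kaede's siblings and their issue per stirpes.
Fumio left no surviving issue, so that branch lapses and is disregarded.
The estate is divided into 2 equal shares of 1/2 among Midori, Haruki.
Midori predeceased; the 1/2 allotted to Midori's branch passes to Midori's issue by representation.
The 1/2 is divided into 4 equal shares of 1/8 among Noboru, Sachiko, Akira, Ryo.
Noboru is living and takes 1/8.
Sachiko is living and takes 1/8.
Akira is living and takes 1/8.
Ryo is living and takes 1/8.
Haruki is living and takes 1/2.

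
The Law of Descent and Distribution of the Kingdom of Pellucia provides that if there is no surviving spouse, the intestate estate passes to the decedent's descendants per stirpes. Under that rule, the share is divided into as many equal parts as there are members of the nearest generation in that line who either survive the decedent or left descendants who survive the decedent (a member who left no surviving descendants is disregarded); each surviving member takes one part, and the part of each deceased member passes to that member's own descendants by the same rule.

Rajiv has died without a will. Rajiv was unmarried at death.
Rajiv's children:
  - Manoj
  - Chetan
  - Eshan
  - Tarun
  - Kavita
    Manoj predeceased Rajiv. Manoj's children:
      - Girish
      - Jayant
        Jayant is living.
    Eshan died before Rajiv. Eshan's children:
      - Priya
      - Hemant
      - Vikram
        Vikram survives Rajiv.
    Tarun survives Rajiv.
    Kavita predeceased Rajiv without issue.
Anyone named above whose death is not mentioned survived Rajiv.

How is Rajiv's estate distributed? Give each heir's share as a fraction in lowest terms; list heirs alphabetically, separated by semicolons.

Chetan 1/4; Girish 1/8; Hemant 1/12; Jayant 1/8; Priya 1/12; Tarun 1/4; Vikram 1/12

There is no surviving spouse, so the entire estate passes to Rajiv's descendants per stirpes.
Kavita left no surviving issue, so that branch lapses and is disregarded.
The estate is divided into 4 equal shares of 1/4 among Manoj, Chetan, Eshan, Tarun.
Manoj predeceased; the 1/4 allotted to Manoj's branch passes to Manoj's issue by representation.
The 1/4 is divided into 2 equal shares of 1/8 among Girish, Jayant.
Girish is living and takes 1/8.
Jayant is living and takes 1/8.
Chetan is living and takes 1/4.
Eshan predeceased; the 1/4 allotted to Eshan's branch passes to Eshan's issue by representation.
The 1/4 is divided into 3 equal shares of 1/12 among Priya, Hemant, Vikram.
Priya is living and takes 1/12.
Hemant is living and takes 1/12.
Vikram is living and takes 1/12.
Tarun is living and takes 1/4.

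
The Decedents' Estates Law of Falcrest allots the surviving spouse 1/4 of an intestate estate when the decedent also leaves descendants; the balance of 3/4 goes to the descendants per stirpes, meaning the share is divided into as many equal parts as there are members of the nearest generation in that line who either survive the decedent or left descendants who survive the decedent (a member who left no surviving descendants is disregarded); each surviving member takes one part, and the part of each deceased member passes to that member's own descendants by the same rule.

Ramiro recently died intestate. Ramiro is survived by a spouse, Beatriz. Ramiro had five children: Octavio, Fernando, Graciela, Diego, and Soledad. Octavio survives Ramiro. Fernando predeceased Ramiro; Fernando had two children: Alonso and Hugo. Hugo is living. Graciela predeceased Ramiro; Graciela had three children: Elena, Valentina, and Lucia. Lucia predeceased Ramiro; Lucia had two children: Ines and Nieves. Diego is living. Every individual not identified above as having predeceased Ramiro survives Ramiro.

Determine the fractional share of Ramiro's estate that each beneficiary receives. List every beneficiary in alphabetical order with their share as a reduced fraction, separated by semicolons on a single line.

Alonso 3/40; Beatriz 1/4; Diego 3/20; Elena 1/20; Hugo 3/40; Ines 1/40; Nieves 1/40; Octavio 3/20; Soledad 3/20; Valentina 1/20

Beatriz, as surviving spouse, takes 1/4.
The remaining 3/4 passes to Ramiro's descendants per stirpes.
The 3/4 is divided into 5 equal shares of 3/20 among Octavio, Fernando, Graciela, Diego, Soledad.
Octavio is living and takes 3/20.
Fernando predeceased; the 3/20 allotted to Fernando's branch passes to Fernando's issue by representation.
The 3/20 is divided into 2 equal shares of 3/40 among Alonso, Hugo.
Alonso is living and takes 3/40.
Hugo is living and takes 3/40.
Graciela predeceased; the 3/20 allotted to Graciela's branch passes to Graciela's issue by representation.
The 3/20 is divided into 3 equal shares of 1/20 among Elena, Valentina, Lucia.
Elena is living and takes 1/20.
Valentina is living and takes 1/20.
Lucia predeceased; the 1/20 allotted to Lucia's branch passes to Lucia's issue by representation.
The 1/20 is divided into 2 equal shares of 1/40 among Ines, Nieves.
Ines is living and takes 1/40.
Nieves is living and takes 1/40.
Diego is living and takes 3/20.
Soledad is living and takes 3/20.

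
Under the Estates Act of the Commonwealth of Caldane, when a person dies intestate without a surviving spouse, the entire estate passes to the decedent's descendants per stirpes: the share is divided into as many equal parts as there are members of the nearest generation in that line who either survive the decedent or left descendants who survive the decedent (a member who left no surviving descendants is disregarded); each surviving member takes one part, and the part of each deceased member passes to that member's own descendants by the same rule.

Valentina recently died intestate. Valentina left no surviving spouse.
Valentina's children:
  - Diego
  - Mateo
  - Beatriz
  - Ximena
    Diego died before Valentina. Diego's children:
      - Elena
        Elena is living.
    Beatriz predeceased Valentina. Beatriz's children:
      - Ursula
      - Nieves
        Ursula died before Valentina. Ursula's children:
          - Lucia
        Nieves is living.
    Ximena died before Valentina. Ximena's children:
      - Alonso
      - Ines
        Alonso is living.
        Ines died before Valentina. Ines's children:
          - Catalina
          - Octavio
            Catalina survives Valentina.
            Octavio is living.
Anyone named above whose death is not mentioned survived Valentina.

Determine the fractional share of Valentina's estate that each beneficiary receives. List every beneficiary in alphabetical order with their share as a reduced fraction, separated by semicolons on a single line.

Alonso 1/8; Catalina 1/16; Elena 1/4; Lucia 1/8; Mateo 1/4; Nieves 1/8; Octavio 1/16

There is no surviving spouse, so the entire estate passes to Valentina's descendants per stirpes.
The estate is divided into 4 equal shares of 1/4 among Diego, Mateo, Beatriz, Ximena.
Diego predeceased; the 1/4 allotted to Diego's branch passes to Diego's issue by representation.
Elena is the sole taker at this level and receives the full 1/4.
Mateo is living and takes 1/4.
Beatriz predeceased; the 1/4 allotted to Beatriz's branch passes to Beatriz's issue by representation.
The 1/4 is divided into 2 equal shares of 1/8 among Ursula, Nieves.
Ursula predeceased; the 1/8 allotted to Ursula's branch passes to Ursula's issue by representation.
Lucia is the sole taker at this level and receives the full 1/8.
Nieves is living and takes 1/8.
Ximena predeceased; the 1/4 allotted to Ximena's branch passes to Ximena's issue by representation.
The 1/4 is divided into 2 equal shares of 1/8 among Alonso, Ines.
Alonso is living and takes 1/8.
Ines predeceased; the 1/8 allotted to Ines's branch passes to Ines's issue by representation.
The 1/8 is divided into 2 equal shares of 1/16 among Catalina, Octavio.
Catalina is living and takes 1/16.
Octavio is living and takes 1/16.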